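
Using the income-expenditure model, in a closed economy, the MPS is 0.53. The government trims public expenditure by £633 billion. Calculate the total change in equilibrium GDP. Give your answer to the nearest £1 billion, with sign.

−£1,194 billion

MPC = 1 − MPS = 1 − 0.53 = 0.47.
Spending multiplier = 1/(1 − MPC) = 1/(1 − 0.47) = 1/0.53 ≈ 1.887.
ΔY = k × ΔG = (−£633 billion) / 0.53 ≈ −£1,194 billion.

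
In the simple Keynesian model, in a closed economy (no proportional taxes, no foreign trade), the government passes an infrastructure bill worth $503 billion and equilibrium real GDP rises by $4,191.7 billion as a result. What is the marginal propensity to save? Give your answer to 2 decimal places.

0.12

Implied spending multiplier k = ΔY/ΔG = 4,191.7/503 ≈ 8.3334.
Since k = 1/(1 − MPC), MPC = 1 − 1/k = 1 − ΔG/ΔY = 1 − 503/4,191.7 ≈ 0.88.
MPS = 1 − MPC = 0.12.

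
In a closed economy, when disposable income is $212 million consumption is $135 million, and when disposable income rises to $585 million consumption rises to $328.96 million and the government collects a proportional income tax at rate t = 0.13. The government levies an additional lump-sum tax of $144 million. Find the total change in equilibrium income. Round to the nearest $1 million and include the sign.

−$137 million

MPC = ΔC/ΔYd = (328.96 − 135)/(585 − 212) = 193.96/373 = 0.52.
A lump-sum tax change of +$144 million shifts disposable income by −$144 million; first-round consumption changes by −c × ΔT = −0.52 × (+$144 million) = −$74.88 million.
Expenditure multiplier = 1/(1 − c(1−t)) = 1/(1 − 0.52×0.87) = 1/0.5476 ≈ 1.826.
The tax multiplier is −c × k ≈ −0.95, so ΔY = k × (−c·ΔT) = (−$74.88 million) / 0.5476 ≈ −$137 million.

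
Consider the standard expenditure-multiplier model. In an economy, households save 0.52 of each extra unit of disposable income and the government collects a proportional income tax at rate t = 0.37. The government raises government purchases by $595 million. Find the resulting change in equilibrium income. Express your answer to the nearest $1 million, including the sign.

MPC = 1 − MPS = 1 − 0.52 = 0.48.
Government-spending multiplier = 1/(1 − c(1−t)) = 1/(1 − 0.48×0.63) = 1/0.6976 ≈ 1.433.
ΔY = k × ΔG = (+$595 million) / 0.6976 ≈ +$853 million.

+$853 million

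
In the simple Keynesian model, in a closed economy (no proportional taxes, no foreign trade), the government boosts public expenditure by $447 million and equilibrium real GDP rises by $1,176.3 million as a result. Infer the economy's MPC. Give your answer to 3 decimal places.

Implied spending multiplier k = ΔY/ΔG = 1,176.3/447 ≈ 2.6315.
Since k = 1/(1 − MPC), MPC = 1 − 1/k = 1 − ΔG/ΔY = 1 − 447/1,176.3 ≈ 0.620.

0.620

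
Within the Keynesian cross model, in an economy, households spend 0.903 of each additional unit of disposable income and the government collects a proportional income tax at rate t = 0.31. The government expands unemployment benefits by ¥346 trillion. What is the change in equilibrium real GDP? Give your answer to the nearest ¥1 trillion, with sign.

The transfer change shifts disposable income by +¥346 trillion, so first-round consumption changes by c·ΔTR = 0.903 × (+¥346 trillion) = +¥312.438 trillion.
Expenditure multiplier = 1/(1 − c(1−t)) = 1/(1 − 0.903×0.69) = 1/0.37693 ≈ 2.653.
The transfer multiplier is c × k ≈ 2.396, so ΔY = k × (c·ΔTR) = (+¥312.438 trillion) / 0.37693 ≈ +¥829 trillion.

+¥829 trillion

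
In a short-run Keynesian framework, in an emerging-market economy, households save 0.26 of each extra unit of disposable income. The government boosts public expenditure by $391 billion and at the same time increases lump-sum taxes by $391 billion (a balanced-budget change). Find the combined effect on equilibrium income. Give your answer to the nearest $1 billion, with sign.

MPC = 1 − MPS = 1 − 0.26 = 0.74.
Expenditure multiplier = 1/(1 − MPC) = 1/(1 − 0.74) = 1/0.26 ≈ 3.846.
ΔG contributes k·ΔG = (+$391 billion) / 0.26 ≈ +$1,503.8 billion.
ΔT of +$391 billion changes first-round spending by −c·ΔT = −$289.34 billion, contributing k·(−c·ΔT) = (−$289.34 billion) / 0.26 ≈ −$1,112.8 billion.
With ΔG = ΔT and no other leakages, the balanced-budget multiplier is 1, so ΔY = ΔG = +$391 billion.

+$391 billion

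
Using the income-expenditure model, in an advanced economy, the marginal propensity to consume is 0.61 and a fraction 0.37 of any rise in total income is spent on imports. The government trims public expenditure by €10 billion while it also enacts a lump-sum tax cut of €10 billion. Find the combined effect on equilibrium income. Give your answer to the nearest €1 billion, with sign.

Expenditure multiplier = 1/(1 − c + m) = 1/(1 − 0.61 + 0.37) = 1/0.76 ≈ 1.316.
ΔG contributes k·ΔG = (−€10 billion) / 0.76 ≈ −€13.2 billion.
ΔT of −€10 billion changes first-round spending by −c·ΔT = +€6.1 billion, contributing k·(−c·ΔT) = (+€6.1 billion) / 0.76 ≈ +€8 billion.
Net ΔY = k(ΔG − c·ΔT) = (−€3.9 billion) / 0.76 ≈ −€5 billion.

−€5 billion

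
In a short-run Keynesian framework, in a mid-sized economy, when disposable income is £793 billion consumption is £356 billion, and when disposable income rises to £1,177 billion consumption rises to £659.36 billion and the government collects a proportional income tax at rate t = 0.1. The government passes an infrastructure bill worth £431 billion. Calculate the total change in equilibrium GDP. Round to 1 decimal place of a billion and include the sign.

+£1,491.3 billion

MPC = ΔC/ΔYd = (659.36 − 356)/(1,177 − 793) = 303.36/384 = 0.79.
Expenditure multiplier = 1/(1 − c(1−t)) = 1/(1 − 0.79×0.9) = 1/0.289 ≈ 3.46.
ΔY = k × ΔG = (+£431 billion) / 0.289 ≈ +£1,491.3 billion.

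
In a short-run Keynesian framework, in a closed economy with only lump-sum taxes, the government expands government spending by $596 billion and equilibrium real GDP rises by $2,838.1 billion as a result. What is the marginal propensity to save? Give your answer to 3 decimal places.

0.210

Implied spending multiplier k = ΔY/ΔG = 2,838.1/596 ≈ 4.7619.
Since k = 1/(1 − MPC), MPC = 1 − 1/k = 1 − ΔG/ΔY = 1 − 596/2,838.1 ≈ 0.790.
MPS = 1 − MPC = 0.210.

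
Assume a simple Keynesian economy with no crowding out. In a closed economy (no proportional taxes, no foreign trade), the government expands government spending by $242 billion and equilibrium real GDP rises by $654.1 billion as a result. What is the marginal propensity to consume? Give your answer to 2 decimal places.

0.63

Implied spending multiplier k = ΔY/ΔG = 654.1/242 ≈ 2.7029.
Since k = 1/(1 − MPC), MPC = 1 − 1/k = 1 − ΔG/ΔY = 1 − 242/654.1 ≈ 0.63.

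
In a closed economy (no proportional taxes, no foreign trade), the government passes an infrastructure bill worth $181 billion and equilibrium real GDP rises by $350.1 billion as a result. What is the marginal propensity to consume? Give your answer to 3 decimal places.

Implied spending multiplier k = ΔY/ΔG = 350.1/181 ≈ 1.9343.
Since k = 1/(1 − MPC), MPC = 1 − 1/k = 1 − ΔG/ΔY = 1 − 181/350.1 ≈ 0.483.

0.483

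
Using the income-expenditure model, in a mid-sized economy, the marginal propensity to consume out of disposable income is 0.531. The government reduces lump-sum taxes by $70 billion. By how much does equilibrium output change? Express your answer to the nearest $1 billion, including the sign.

+$79 billion

A lump-sum tax change of −$70 billion shifts disposable income by +$70 billion; first-round consumption changes by −c × ΔT = −0.531 × (−$70 billion) = +$37.17 billion.
Expenditure multiplier = 1/(1 − MPC) = 1/(1 − 0.531) = 1/0.469 ≈ 2.132.
The tax multiplier is −c × k ≈ −1.132, so ΔY = k × (−c·ΔT) = (+$37.17 billion) / 0.469 ≈ +$79 billion.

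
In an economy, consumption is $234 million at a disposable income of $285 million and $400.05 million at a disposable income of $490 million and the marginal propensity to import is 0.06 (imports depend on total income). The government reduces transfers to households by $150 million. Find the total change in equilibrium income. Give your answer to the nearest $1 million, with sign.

MPC = ΔC/ΔYd = (400.05 − 234)/(490 − 285) = 166.05/205 = 0.81.
The transfer change shifts disposable income by −$150 million, so first-round consumption changes by c·ΔTR = 0.81 × (−$150 million) = −$121.5 million.
Expenditure multiplier = 1/(1 − c + m) = 1/(1 − 0.81 + 0.06) = 1/0.25 = 4.
The transfer multiplier is c × k = 3.24, so ΔY = k × (c·ΔTR) = (−$121.5 million) / 0.25 = −$486 million.

−$486 million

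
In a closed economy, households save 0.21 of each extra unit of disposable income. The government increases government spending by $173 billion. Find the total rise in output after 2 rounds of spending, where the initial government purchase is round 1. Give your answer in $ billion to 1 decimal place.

$309.7 billion

MPC = 1 − MPS = 1 − 0.21 = 0.79.
Round 1 adds ΔG = $173 billion; each later round is MPC = 0.79 times the previous.
After 2 rounds: 173 + 136.67 = ΔG·(1 − c^2)/(1 − c) = 173 × (1 − 0.6241)/0.21 ≈ $309.7 billion.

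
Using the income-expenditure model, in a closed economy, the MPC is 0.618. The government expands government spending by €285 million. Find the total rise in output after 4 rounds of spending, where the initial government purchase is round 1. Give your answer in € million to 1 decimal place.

Round 1 adds ΔG = €285 million; each later round is MPC = 0.618 times the previous.
After 4 rounds: 285 + 176.13 + 108.84834 + 67.26827412 = ΔG·(1 − c^4)/(1 − c) = 285 × (1 − 0.145865941776)/0.382 ≈ €637.2 million.

€637.2 million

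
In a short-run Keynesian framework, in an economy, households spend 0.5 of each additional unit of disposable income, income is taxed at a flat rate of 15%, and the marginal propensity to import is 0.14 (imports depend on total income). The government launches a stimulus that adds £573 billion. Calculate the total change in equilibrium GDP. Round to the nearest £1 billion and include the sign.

Expenditure multiplier = 1/(1 − c(1−t) + m) = 1/(1 − 0.5×0.85 + 0.14) = 1/0.715 ≈ 1.399.
ΔY = k × ΔG = (+£573 billion) / 0.715 ≈ +£801 billion.

+£801 billion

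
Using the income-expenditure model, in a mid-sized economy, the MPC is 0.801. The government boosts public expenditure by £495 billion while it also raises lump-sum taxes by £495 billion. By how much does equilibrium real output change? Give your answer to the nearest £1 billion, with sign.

+£495 billion

Expenditure multiplier = 1/(1 − MPC) = 1/(1 − 0.801) = 1/0.199 ≈ 5.025.
ΔG contributes k·ΔG = (+£495 billion) / 0.199 ≈ +£2,487.4 billion.
ΔT of +£495 billion changes first-round spending by −c·ΔT = −£396.495 billion, contributing k·(−c·ΔT) = (−£396.495 billion) / 0.199 ≈ −£1,992.4 billion.
With ΔG = ΔT and no other leakages, the balanced-budget multiplier is 1, so ΔY = ΔG = +£495 billion.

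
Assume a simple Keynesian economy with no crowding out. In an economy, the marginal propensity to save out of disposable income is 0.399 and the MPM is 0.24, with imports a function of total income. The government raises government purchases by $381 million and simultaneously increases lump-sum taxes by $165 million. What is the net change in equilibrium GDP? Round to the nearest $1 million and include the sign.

+$441 million

MPC = 1 − MPS = 1 − 0.399 = 0.601.
Expenditure multiplier = 1/(1 − c + m) = 1/(1 − 0.601 + 0.24) = 1/0.639 ≈ 1.565.
ΔG contributes k·ΔG = (+$381 million) / 0.639 ≈ +$596.2 million.
ΔT of +$165 million changes first-round spending by −c·ΔT = −$99.165 million, contributing k·(−c·ΔT) = (−$99.165 million) / 0.639 ≈ −$155.2 million.
Net ΔY = k(ΔG − c·ΔT) = (+$281.835 million) / 0.639 ≈ +$441 million.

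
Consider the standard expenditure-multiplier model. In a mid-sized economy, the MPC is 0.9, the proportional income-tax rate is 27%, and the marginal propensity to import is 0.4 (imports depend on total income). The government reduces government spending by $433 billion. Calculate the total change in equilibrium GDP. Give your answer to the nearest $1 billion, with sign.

−$583 billion

Expenditure multiplier = 1/(1 − c(1−t) + m) = 1/(1 − 0.9×0.73 + 0.4) = 1/0.743 ≈ 1.346.
ΔY = k × ΔG = (−$433 billion) / 0.743 ≈ −$583 billion.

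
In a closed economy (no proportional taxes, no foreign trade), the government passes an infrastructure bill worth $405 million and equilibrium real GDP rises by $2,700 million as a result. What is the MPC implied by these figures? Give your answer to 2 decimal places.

0.85

Implied spending multiplier k = ΔY/ΔG = 2,700/405 ≈ 6.6667.
Since k = 1/(1 − MPC), MPC = 1 − 1/k = 1 − ΔG/ΔY = 1 − 405/2,700 = 0.85.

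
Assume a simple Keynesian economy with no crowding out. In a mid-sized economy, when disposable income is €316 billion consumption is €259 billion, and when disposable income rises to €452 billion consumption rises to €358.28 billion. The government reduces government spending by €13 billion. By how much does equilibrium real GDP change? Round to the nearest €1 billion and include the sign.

MPC = ΔC/ΔYd = (358.28 − 259)/(452 − 316) = 99.28/136 = 0.73.
Expenditure multiplier = 1/(1 − MPC) = 1/(1 − 0.73) = 1/0.27 ≈ 3.704.
ΔY = k × ΔG = (−€13 billion) / 0.27 ≈ −€48 billion.

−€48 billion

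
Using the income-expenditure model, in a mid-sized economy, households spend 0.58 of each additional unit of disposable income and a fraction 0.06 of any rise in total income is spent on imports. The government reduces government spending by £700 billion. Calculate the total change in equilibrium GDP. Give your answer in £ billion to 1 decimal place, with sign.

Spending multiplier = 1/(1 − c + m) = 1/(1 − 0.58 + 0.06) = 1/0.48 ≈ 2.083.
ΔY = k × ΔG = (−£700 billion) / 0.48 ≈ −£1,458.3 billion.

−£1,458.3 billion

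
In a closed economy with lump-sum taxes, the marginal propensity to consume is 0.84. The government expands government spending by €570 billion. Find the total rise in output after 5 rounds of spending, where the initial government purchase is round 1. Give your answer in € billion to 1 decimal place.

€2,072.6 billion

Round 1 adds ΔG = €570 billion; each later round is MPC = 0.84 times the previous.
After 5 rounds: 570 + 478.8 + 402.192 + 337.84128 + 283.7866752 = ΔG·(1 − c^5)/(1 − c) = 570 × (1 − 0.4182119424)/0.16 ≈ €2,072.6 billion.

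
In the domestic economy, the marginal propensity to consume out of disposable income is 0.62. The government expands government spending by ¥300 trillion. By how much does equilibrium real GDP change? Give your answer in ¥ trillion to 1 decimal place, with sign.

+¥789.5 trillion

Spending multiplier = 1/(1 − MPC) = 1/(1 − 0.62) = 1/0.38 ≈ 2.632.
ΔY = k × ΔG = (+¥300 trillion) / 0.38 ≈ +¥789.5 trillion.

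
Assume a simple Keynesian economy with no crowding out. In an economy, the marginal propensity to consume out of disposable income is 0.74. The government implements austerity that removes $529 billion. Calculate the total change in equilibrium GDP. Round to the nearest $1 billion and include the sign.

Government-spending multiplier = 1/(1 − MPC) = 1/(1 − 0.74) = 1/0.26 ≈ 3.846.
ΔY = k × ΔG = (−$529 billion) / 0.26 ≈ −$2,035 billion.

−$2,035 billion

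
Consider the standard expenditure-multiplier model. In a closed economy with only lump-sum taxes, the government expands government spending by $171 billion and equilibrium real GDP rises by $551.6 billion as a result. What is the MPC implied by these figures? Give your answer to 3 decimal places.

Implied spending multiplier k = ΔY/ΔG = 551.6/171 ≈ 3.2257.
Since k = 1/(1 − MPC), MPC = 1 − 1/k = 1 − ΔG/ΔY = 1 − 171/551.6 ≈ 0.690.

0.690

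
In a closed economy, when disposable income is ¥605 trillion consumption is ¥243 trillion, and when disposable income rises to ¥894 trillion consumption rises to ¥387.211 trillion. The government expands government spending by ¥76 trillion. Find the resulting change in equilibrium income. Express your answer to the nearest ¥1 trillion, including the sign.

+¥152 trillion

MPC = ΔC/ΔYd = (387.211 − 243)/(894 − 605) = 144.211/289 = 0.499.
Expenditure multiplier = 1/(1 − MPC) = 1/(1 − 0.499) = 1/0.501 ≈ 1.996.
ΔY = k × ΔG = (+¥76 trillion) / 0.501 ≈ +¥152 trillion.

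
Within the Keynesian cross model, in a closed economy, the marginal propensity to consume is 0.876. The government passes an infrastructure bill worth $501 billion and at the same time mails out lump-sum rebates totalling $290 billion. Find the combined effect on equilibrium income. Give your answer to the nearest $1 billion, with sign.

+$6,089 billion

Expenditure multiplier = 1/(1 − MPC) = 1/(1 − 0.876) = 1/0.124 ≈ 8.065.
ΔG contributes k·ΔG = (+$501 billion) / 0.124 ≈ +$4,040.3 billion.
ΔT of −$290 billion changes first-round spending by −c·ΔT = +$254.04 billion, contributing k·(−c·ΔT) = (+$254.04 billion) / 0.124 ≈ +$2,048.7 billion.
Net ΔY = k(ΔG − c·ΔT) = (+$755.04 billion) / 0.124 ≈ +$6,089 billion.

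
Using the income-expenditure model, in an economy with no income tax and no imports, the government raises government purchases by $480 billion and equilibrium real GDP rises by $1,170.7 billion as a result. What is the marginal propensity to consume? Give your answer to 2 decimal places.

Implied spending multiplier k = ΔY/ΔG = 1,170.7/480 ≈ 2.439.
Since k = 1/(1 − MPC), MPC = 1 − 1/k = 1 − ΔG/ΔY = 1 − 480/1,170.7 ≈ 0.59.

0.59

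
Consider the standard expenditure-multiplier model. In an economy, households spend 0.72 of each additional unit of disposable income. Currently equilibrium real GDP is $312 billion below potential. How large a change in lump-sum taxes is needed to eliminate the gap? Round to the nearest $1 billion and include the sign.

Spending multiplier = 1/(1 − MPC) = 1/(1 − 0.72) = 1/0.28 ≈ 3.571.
Tax multiplier = −c·k = −0.72/0.28 ≈ −2.571. Need ΔY = +$312 billion, so ΔT = ΔY/(−c·k) = −(+$312 billion) × 0.28 / 0.72 ≈ −$121 billion.
The government should cut lump-sum taxes by $121 billion.

−$121 billion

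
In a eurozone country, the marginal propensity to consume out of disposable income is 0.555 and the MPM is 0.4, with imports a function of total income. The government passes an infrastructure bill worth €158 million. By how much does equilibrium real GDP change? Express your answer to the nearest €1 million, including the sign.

+€187 million

Expenditure multiplier = 1/(1 − c + m) = 1/(1 − 0.555 + 0.4) = 1/0.845 ≈ 1.183.
ΔY = k × ΔG = (+€158 million) / 0.845 ≈ +€187 million.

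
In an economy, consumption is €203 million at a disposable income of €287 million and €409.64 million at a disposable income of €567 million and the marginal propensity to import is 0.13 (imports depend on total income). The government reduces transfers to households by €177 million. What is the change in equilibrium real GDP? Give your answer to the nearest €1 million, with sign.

−€333 million

MPC = ΔC/ΔYd = (409.64 − 203)/(567 − 287) = 206.64/280 = 0.738.
The transfer change shifts disposable income by −€177 million, so first-round consumption changes by c·ΔTR = 0.738 × (−€177 million) = −€130.626 million.
Expenditure multiplier = 1/(1 − c + m) = 1/(1 − 0.738 + 0.13) = 1/0.392 ≈ 2.551.
The transfer multiplier is c × k ≈ 1.883, so ΔY = k × (c·ΔTR) = (−€130.626 million) / 0.392 ≈ −€333 million.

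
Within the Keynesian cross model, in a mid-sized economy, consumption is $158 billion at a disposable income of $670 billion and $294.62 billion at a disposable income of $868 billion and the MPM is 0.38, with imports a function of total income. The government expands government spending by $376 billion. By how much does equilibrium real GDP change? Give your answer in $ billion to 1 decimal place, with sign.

+$544.9 billion

MPC = ΔC/ΔYd = (294.62 − 158)/(868 − 670) = 136.62/198 = 0.69.
Government-spending multiplier = 1/(1 − c + m) = 1/(1 − 0.69 + 0.38) = 1/0.69 ≈ 1.449.
ΔY = k × ΔG = (+$376 billion) / 0.69 ≈ +$544.9 billion.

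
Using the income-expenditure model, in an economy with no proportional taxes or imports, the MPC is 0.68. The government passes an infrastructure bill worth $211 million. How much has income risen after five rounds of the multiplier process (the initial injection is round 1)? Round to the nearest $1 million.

Round 1 adds ΔG = $211 million; each later round is MPC = 0.68 times the previous.
After 5 rounds: 211 + 143.48 + 97.5664 + 66.345152 + 45.11470336 = ΔG·(1 − c^5)/(1 − c) = 211 × (1 − 0.1453933568)/0.32 ≈ $564 million.

$564 million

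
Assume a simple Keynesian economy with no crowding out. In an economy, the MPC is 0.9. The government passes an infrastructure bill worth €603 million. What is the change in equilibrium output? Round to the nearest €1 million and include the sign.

Spending multiplier = 1/(1 − MPC) = 1/(1 − 0.9) = 1/0.1 = 10.
ΔY = k × ΔG = (+€603 million) / 0.1 = +€6,030 million.

+€6,030 million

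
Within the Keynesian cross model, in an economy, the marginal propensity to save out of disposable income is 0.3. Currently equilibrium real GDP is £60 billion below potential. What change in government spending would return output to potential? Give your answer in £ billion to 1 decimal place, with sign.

MPC = 1 − MPS = 1 − 0.3 = 0.7.
Spending multiplier = 1/(1 − MPC) = 1/(1 − 0.7) = 1/0.3 ≈ 3.333.
Need ΔY = +£60 billion, so ΔG = ΔY/k = (+£60 billion) × 0.3 = +£18 billion.
The government should increase government spending by £18 billion.

+£18.0 billion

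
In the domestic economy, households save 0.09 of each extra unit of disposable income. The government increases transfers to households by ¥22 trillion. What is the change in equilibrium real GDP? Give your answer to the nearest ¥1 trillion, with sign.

+¥222 trillion

MPC = 1 − MPS = 1 − 0.09 = 0.91.
The transfer change shifts disposable income by +¥22 trillion, so first-round consumption changes by c·ΔTR = 0.91 × (+¥22 trillion) = +¥20.02 trillion.
Expenditure multiplier = 1/(1 − MPC) = 1/(1 − 0.91) = 1/0.09 ≈ 11.111.
The transfer multiplier is c × k ≈ 10.111, so ΔY = k × (c·ΔTR) = (+¥20.02 trillion) / 0.09 ≈ +¥222 trillion.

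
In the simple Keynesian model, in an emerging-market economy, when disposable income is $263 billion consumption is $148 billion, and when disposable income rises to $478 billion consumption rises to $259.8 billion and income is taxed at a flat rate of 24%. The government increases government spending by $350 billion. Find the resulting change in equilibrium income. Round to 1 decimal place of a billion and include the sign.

+$578.7 billion

MPC = ΔC/ΔYd = (259.8 − 148)/(478 − 263) = 111.8/215 = 0.52.
Spending multiplier = 1/(1 − c(1−t)) = 1/(1 − 0.52×0.76) = 1/0.6048 ≈ 1.653.
ΔY = k × ΔG = (+$350 billion) / 0.6048 ≈ +$578.7 billion.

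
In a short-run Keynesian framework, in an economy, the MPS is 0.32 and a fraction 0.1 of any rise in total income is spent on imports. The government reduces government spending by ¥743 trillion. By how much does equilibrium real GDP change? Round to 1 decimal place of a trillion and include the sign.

−¥1,769.0 trillion

MPC = 1 − MPS = 1 − 0.32 = 0.68.
Government-spending multiplier = 1/(1 − c + m) = 1/(1 − 0.68 + 0.1) = 1/0.42 ≈ 2.381.
ΔY = k × ΔG = (−¥743 trillion) / 0.42 ≈ −¥1,769 trillion.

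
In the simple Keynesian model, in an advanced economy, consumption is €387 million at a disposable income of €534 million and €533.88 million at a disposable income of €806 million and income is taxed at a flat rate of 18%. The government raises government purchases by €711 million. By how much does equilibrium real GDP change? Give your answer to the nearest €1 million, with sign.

+€1,276 million

MPC = ΔC/ΔYd = (533.88 − 387)/(806 − 534) = 146.88/272 = 0.54.
Spending multiplier = 1/(1 − c(1−t)) = 1/(1 − 0.54×0.82) = 1/0.5572 ≈ 1.795.
ΔY = k × ΔG = (+€711 million) / 0.5572 ≈ +€1,276 million.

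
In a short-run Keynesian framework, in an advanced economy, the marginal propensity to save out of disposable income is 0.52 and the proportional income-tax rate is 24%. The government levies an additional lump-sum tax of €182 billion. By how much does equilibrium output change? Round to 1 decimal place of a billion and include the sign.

MPC = 1 − MPS = 1 − 0.52 = 0.48.
A lump-sum tax change of +€182 billion shifts disposable income by −€182 billion; first-round consumption changes by −c × ΔT = −0.48 × (+€182 billion) = −€87.36 billion.
Expenditure multiplier = 1/(1 − c(1−t)) = 1/(1 − 0.48×0.76) = 1/0.6352 ≈ 1.574.
The tax multiplier is −c × k ≈ −0.756, so ΔY = k × (−c·ΔT) = (−€87.36 billion) / 0.6352 ≈ −€137.5 billion.

−€137.5 billion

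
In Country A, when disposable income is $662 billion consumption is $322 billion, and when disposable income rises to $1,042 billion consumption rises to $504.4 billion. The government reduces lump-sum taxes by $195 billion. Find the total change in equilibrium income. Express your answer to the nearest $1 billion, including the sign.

+$180 billion

MPC = ΔC/ΔYd = (504.4 − 322)/(1,042 − 662) = 182.4/380 = 0.48.
A lump-sum tax change of −$195 billion shifts disposable income by +$195 billion; first-round consumption changes by −c × ΔT = −0.48 × (−$195 billion) = +$93.6 billion.
Expenditure multiplier = 1/(1 − MPC) = 1/(1 − 0.48) = 1/0.52 ≈ 1.923.
The tax multiplier is −c × k ≈ −0.923, so ΔY = k × (−c·ΔT) = (+$93.6 billion) / 0.52 = +$180 billion.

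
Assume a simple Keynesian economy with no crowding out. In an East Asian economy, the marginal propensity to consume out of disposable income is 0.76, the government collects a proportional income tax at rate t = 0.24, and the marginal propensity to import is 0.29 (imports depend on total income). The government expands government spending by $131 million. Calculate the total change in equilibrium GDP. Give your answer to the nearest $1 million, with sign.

+$184 million

Government-spending multiplier = 1/(1 − c(1−t) + m) = 1/(1 − 0.76×0.76 + 0.29) = 1/0.7124 ≈ 1.404.
ΔY = k × ΔG = (+$131 million) / 0.7124 ≈ +$184 million.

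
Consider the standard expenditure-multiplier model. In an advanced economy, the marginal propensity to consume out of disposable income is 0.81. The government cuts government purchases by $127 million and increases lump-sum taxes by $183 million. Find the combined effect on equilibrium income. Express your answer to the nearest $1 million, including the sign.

−$1,449 million

Expenditure multiplier = 1/(1 − MPC) = 1/(1 − 0.81) = 1/0.19 ≈ 5.263.
ΔG contributes k·ΔG = (−$127 million) / 0.19 ≈ −$668.4 million.
ΔT of +$183 million changes first-round spending by −c·ΔT = −$148.23 million, contributing k·(−c·ΔT) = (−$148.23 million) / 0.19 ≈ −$780.2 million.
Net ΔY = k(ΔG − c·ΔT) = (−$275.23 million) / 0.19 ≈ −$1,449 million.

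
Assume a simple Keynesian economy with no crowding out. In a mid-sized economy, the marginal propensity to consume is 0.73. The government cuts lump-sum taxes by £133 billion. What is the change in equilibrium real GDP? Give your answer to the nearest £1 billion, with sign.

+£360 billion

A lump-sum tax change of −£133 billion shifts disposable income by +£133 billion; first-round consumption changes by −c × ΔT = −0.73 × (−£133 billion) = +£97.09 billion.
Expenditure multiplier = 1/(1 − MPC) = 1/(1 − 0.73) = 1/0.27 ≈ 3.704.
The tax multiplier is −c × k ≈ −2.704, so ΔY = k × (−c·ΔT) = (+£97.09 billion) / 0.27 ≈ +£360 billion.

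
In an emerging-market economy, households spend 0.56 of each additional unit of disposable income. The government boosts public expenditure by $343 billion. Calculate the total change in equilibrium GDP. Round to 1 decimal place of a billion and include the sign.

Government-spending multiplier = 1/(1 − MPC) = 1/(1 − 0.56) = 1/0.44 ≈ 2.273.
ΔY = k × ΔG = (+$343 billion) / 0.44 ≈ +$779.5 billion.

+$779.5 billion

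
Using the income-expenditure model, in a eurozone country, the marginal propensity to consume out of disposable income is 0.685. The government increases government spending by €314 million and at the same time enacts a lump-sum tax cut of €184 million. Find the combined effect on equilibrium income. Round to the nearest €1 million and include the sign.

Expenditure multiplier = 1/(1 − MPC) = 1/(1 − 0.685) = 1/0.315 ≈ 3.175.
ΔG contributes k·ΔG = (+€314 million) / 0.315 ≈ +€996.8 million.
ΔT of −€184 million changes first-round spending by −c·ΔT = +€126.04 million, contributing k·(−c·ΔT) = (+€126.04 million) / 0.315 ≈ +€400.1 million.
Net ΔY = k(ΔG − c·ΔT) = (+€440.04 million) / 0.315 ≈ +€1,397 million.

+€1,397 million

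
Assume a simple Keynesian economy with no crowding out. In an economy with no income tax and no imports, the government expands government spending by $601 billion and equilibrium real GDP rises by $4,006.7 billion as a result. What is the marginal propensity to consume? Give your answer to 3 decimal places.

Implied spending multiplier k = ΔY/ΔG = 4,006.7/601 ≈ 6.6667.
Since k = 1/(1 − MPC), MPC = 1 − 1/k = 1 − ΔG/ΔY = 1 − 601/4,006.7 ≈ 0.850.

0.850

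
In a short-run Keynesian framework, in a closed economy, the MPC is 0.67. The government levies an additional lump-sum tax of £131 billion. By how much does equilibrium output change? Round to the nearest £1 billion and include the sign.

−£266 billion

A lump-sum tax change of +£131 billion shifts disposable income by −£131 billion; first-round consumption changes by −c × ΔT = −0.67 × (+£131 billion) = −£87.77 billion.
Expenditure multiplier = 1/(1 − MPC) = 1/(1 − 0.67) = 1/0.33 ≈ 3.03.
The tax multiplier is −c × k ≈ −2.03, so ΔY = k × (−c·ΔT) = (−£87.77 billion) / 0.33 ≈ −£266 billion.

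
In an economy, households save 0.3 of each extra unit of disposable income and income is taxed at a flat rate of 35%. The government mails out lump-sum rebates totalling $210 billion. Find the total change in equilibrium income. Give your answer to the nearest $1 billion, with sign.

+$270 billion

MPC = 1 − MPS = 1 − 0.3 = 0.7.
A lump-sum tax change of −$210 billion shifts disposable income by +$210 billion; first-round consumption changes by −c × ΔT = −0.7 × (−$210 billion) = +$147 billion.
Expenditure multiplier = 1/(1 − c(1−t)) = 1/(1 − 0.7×0.65) = 1/0.545 ≈ 1.835.
The tax multiplier is −c × k ≈ −1.284, so ΔY = k × (−c·ΔT) = (+$147 billion) / 0.545 ≈ +$270 billion.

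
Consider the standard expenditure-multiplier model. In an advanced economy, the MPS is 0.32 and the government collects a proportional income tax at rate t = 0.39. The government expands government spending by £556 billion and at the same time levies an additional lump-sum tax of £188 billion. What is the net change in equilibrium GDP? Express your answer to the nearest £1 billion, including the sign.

+£732 billion

MPC = 1 − MPS = 1 − 0.32 = 0.68.
Expenditure multiplier = 1/(1 − c(1−t)) = 1/(1 − 0.68×0.61) = 1/0.5852 ≈ 1.709.
ΔG contributes k·ΔG = (+£556 billion) / 0.5852 ≈ +£950.1 billion.
ΔT of +£188 billion changes first-round spending by −c·ΔT = −£127.84 billion, contributing k·(−c·ΔT) = (−£127.84 billion) / 0.5852 ≈ −£218.5 billion.
Net ΔY = k(ΔG − c·ΔT) = (+£428.16 billion) / 0.5852 ≈ +£732 billion.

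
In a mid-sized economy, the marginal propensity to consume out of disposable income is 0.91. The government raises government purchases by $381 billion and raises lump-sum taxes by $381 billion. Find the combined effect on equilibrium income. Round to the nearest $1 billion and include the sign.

Expenditure multiplier = 1/(1 − MPC) = 1/(1 − 0.91) = 1/0.09 ≈ 11.111.
ΔG contributes k·ΔG = (+$381 billion) / 0.09 ≈ +$4,233.3 billion.
ΔT of +$381 billion changes first-round spending by −c·ΔT = −$346.71 billion, contributing k·(−c·ΔT) = (−$346.71 billion) / 0.09 ≈ −$3,852.3 billion.
With ΔG = ΔT and no other leakages, the balanced-budget multiplier is 1, so ΔY = ΔG = +$381 billion.

+$381 billion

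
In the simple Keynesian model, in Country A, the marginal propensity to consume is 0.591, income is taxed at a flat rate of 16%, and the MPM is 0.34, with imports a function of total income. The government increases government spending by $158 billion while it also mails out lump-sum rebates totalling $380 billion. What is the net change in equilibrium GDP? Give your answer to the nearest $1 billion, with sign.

+$454 billion

Expenditure multiplier = 1/(1 − c(1−t) + m) = 1/(1 − 0.591×0.84 + 0.34) = 1/0.84356 ≈ 1.185.
ΔG contributes k·ΔG = (+$158 billion) / 0.84356 ≈ +$187.3 billion.
ΔT of −$380 billion changes first-round spending by −c·ΔT = +$224.58 billion, contributing k·(−c·ΔT) = (+$224.58 billion) / 0.84356 ≈ +$266.2 billion.
Net ΔY = k(ΔG − c·ΔT) = (+$382.58 billion) / 0.84356 ≈ +$454 billion.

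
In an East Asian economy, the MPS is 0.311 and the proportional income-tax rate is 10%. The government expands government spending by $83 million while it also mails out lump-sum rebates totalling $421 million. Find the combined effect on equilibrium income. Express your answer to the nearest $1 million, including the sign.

MPC = 1 − MPS = 1 − 0.311 = 0.689.
Expenditure multiplier = 1/(1 − c(1−t)) = 1/(1 − 0.689×0.9) = 1/0.3799 ≈ 2.632.
ΔG contributes k·ΔG = (+$83 million) / 0.3799 ≈ +$218.5 million.
ΔT of −$421 million changes first-round spending by −c·ΔT = +$290.069 million, contributing k·(−c·ΔT) = (+$290.069 million) / 0.3799 ≈ +$763.5 million.
Net ΔY = k(ΔG − c·ΔT) = (+$373.069 million) / 0.3799 ≈ +$982 million.

+$982 million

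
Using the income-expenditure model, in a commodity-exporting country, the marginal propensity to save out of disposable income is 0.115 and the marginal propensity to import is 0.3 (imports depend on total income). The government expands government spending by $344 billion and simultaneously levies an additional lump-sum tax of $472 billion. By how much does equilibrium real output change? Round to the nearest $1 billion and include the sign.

−$178 billion

MPC = 1 − MPS = 1 − 0.115 = 0.885.
Expenditure multiplier = 1/(1 − c + m) = 1/(1 − 0.885 + 0.3) = 1/0.415 ≈ 2.41.
ΔG contributes k·ΔG = (+$344 billion) / 0.415 ≈ +$828.9 billion.
ΔT of +$472 billion changes first-round spending by −c·ΔT = −$417.72 billion, contributing k·(−c·ΔT) = (−$417.72 billion) / 0.415 ≈ −$1,006.6 billion.
Net ΔY = k(ΔG − c·ΔT) = (−$73.72 billion) / 0.415 ≈ −$178 billion.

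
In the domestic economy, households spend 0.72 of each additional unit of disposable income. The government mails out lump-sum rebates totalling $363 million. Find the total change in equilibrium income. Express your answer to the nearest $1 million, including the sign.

A lump-sum tax change of −$363 million shifts disposable income by +$363 million; first-round consumption changes by −c × ΔT = −0.72 × (−$363 million) = +$261.36 million.
Expenditure multiplier = 1/(1 − MPC) = 1/(1 − 0.72) = 1/0.28 ≈ 3.571.
The tax multiplier is −c × k ≈ −2.571, so ΔY = k × (−c·ΔT) = (+$261.36 million) / 0.28 ≈ +$933 million.

+$933 million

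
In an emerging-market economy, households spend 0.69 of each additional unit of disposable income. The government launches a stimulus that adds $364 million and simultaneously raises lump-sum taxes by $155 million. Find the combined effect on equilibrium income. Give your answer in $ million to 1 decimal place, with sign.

Expenditure multiplier = 1/(1 − MPC) = 1/(1 − 0.69) = 1/0.31 ≈ 3.226.
ΔG contributes k·ΔG = (+$364 million) / 0.31 ≈ +$1,174.2 million.
ΔT of +$155 million changes first-round spending by −c·ΔT = −$106.95 million, contributing k·(−c·ΔT) = (−$106.95 million) / 0.31 = −$345 million.
Net ΔY = k(ΔG − c·ΔT) = (+$257.05 million) / 0.31 ≈ +$829.2 million.

+$829.2 million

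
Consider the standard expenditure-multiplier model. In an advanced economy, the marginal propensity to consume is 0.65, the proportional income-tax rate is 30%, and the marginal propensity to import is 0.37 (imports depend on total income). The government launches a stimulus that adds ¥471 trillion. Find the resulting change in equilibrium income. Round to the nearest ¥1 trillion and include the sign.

Expenditure multiplier = 1/(1 − c(1−t) + m) = 1/(1 − 0.65×0.7 + 0.37) = 1/0.915 ≈ 1.093.
ΔY = k × ΔG = (+¥471 trillion) / 0.915 ≈ +¥515 trillion.

+¥515 trillion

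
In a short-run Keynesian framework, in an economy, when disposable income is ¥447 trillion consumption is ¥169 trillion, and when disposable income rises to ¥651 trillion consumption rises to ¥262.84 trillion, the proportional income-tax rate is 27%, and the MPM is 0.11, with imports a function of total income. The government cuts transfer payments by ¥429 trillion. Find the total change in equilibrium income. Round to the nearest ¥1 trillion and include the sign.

−¥255 trillion

MPC = ΔC/ΔYd = (262.84 − 169)/(651 − 447) = 93.84/204 = 0.46.
The transfer change shifts disposable income by −¥429 trillion, so first-round consumption changes by c·ΔTR = 0.46 × (−¥429 trillion) = −¥197.34 trillion.
Expenditure multiplier = 1/(1 − c(1−t) + m) = 1/(1 − 0.46×0.73 + 0.11) = 1/0.7742 ≈ 1.292.
The transfer multiplier is c × k ≈ 0.594, so ΔY = k × (c·ΔTR) = (−¥197.34 trillion) / 0.7742 ≈ −¥255 trillion.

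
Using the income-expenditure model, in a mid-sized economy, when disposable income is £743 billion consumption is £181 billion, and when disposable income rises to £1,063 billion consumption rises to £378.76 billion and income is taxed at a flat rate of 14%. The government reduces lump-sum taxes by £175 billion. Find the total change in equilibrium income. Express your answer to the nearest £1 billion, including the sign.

MPC = ΔC/ΔYd = (378.76 − 181)/(1,063 − 743) = 197.76/320 = 0.618.
A lump-sum tax change of −£175 billion shifts disposable income by +£175 billion; first-round consumption changes by −c × ΔT = −0.618 × (−£175 billion) = +£108.15 billion.
Expenditure multiplier = 1/(1 − c(1−t)) = 1/(1 − 0.618×0.86) = 1/0.46852 ≈ 2.134.
The tax multiplier is −c × k ≈ −1.319, so ΔY = k × (−c·ΔT) = (+£108.15 billion) / 0.46852 ≈ +£231 billion.

+£231 billion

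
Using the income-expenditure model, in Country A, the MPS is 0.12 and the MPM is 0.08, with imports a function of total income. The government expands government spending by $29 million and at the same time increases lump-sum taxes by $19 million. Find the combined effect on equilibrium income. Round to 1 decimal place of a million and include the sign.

MPC = 1 − MPS = 1 − 0.12 = 0.88.
Expenditure multiplier = 1/(1 − c + m) = 1/(1 − 0.88 + 0.08) = 1/0.2 = 5.
ΔG contributes k·ΔG = (+$29 million) / 0.2 = +$145 million.
ΔT of +$19 million changes first-round spending by −c·ΔT = −$16.72 million, contributing k·(−c·ΔT) = (−$16.72 million) / 0.2 = −$83.6 million.
Net ΔY = k(ΔG − c·ΔT) = (+$12.28 million) / 0.2 = +$61.4 million.

+$61.4 million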